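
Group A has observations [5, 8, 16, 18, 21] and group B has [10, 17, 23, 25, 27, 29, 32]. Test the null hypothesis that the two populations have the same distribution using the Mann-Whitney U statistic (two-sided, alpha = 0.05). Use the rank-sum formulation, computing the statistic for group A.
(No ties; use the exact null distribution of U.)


Step 1: Combine and sort all 12 observations; assign midranks.
sorted (value, group): (5,X), (8,X), (10,Y), (16,X), (17,Y), (18,X), (21,X), (23,Y), (25,Y), (27,Y), (29,Y), (32,Y)
ranks: 5->1, 8->2, 10->3, 16->4, 17->5, 18->6, 21->7, 23->8, 25->9, 27->10, 29->11, 32->12
Step 2: Rank sum for X: R1 = 1 + 2 + 4 + 6 + 7 = 20.
Step 3: U_X = R1 - n1(n1+1)/2 = 20 - 5*6/2 = 20 - 15 = 5.
       U_Y = n1*n2 - U_X = 35 - 5 = 30.
Step 4: No ties, so the exact null distribution of U (based on enumerating the C(12,5) = 792 equally likely rank assignments) gives the two-sided p-value.
Step 5: p-value = 0.047980; compare to alpha = 0.05. reject H0.

U_X = 5, p = 0.047980, reject H0 at alpha = 0.05.


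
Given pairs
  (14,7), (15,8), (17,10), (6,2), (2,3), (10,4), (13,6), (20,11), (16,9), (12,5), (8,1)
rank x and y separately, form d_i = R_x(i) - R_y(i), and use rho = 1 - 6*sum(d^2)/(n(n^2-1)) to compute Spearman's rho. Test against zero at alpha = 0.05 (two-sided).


Step 1: Rank x and y separately (midranks; no ties here).
rank(x): 14->7, 15->8, 17->10, 6->2, 2->1, 10->4, 13->6, 20->11, 16->9, 12->5, 8->3
rank(y): 7->7, 8->8, 10->10, 2->2, 3->3, 4->4, 6->6, 11->11, 9->9, 5->5, 1->1
Step 2: d_i = R_x(i) - R_y(i); compute d_i^2.
  (7-7)^2=0, (8-8)^2=0, (10-10)^2=0, (2-2)^2=0, (1-3)^2=4, (4-4)^2=0, (6-6)^2=0, (11-11)^2=0, (9-9)^2=0, (5-5)^2=0, (3-1)^2=4
sum(d^2) = 8.
Step 3: rho = 1 - 6*8 / (11*(11^2 - 1)) = 1 - 48/1320 = 0.963636.
Step 4: Under H0, t = rho * sqrt((n-2)/(1-rho^2)) = 10.8186 ~ t(9).
Step 5: Two-sided p-value from the t-distribution with 9 df = 0.000002.
Step 6: alpha = 0.05. reject H0.

rho = 0.9636, p = 0.000002, reject H0 at alpha = 0.05.


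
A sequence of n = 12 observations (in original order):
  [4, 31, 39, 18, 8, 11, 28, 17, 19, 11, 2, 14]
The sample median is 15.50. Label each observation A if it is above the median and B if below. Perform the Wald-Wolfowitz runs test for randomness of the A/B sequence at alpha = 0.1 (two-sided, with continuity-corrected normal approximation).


Step 1: Compute median = 15.50; label A = above, B = below.
Labels in order: BAAABBAAABBB  (n_A = 6, n_B = 6)
Step 2: Count runs R = 5.
Step 3: Under H0 (random ordering), E[R] = 2*n_A*n_B/(n_A+n_B) + 1 = 2*6*6/12 + 1 = 7.0000.
        Var[R] = 2*n_A*n_B*(2*n_A*n_B - n_A - n_B) / ((n_A+n_B)^2 * (n_A+n_B-1)) = 4320/1584 = 2.7273.
        SD[R] = 1.6514.
Step 4: Continuity-corrected z = (R + 0.5 - E[R]) / SD[R] = (5 + 0.5 - 7.0000) / 1.6514 = -0.9083.
Step 5: Two-sided p-value via normal approximation = 2*(1 - Phi(|z|)) = 0.363722.
Step 6: alpha = 0.1. fail to reject H0.

R = 5, z = -0.9083, p = 0.363722, fail to reject H0.


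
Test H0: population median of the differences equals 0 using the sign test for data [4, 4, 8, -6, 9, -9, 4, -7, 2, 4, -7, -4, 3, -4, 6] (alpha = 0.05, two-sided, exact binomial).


Step 1: Discard zero differences. Original n = 15; n_eff = number of nonzero differences = 15.
Nonzero differences (with sign): +4, +4, +8, -6, +9, -9, +4, -7, +2, +4, -7, -4, +3, -4, +6
Step 2: Count signs: positive = 9, negative = 6.
Step 3: Under H0: P(positive) = 0.5, so the number of positives S ~ Bin(15, 0.5).
Step 4: Two-sided exact p-value = sum of Bin(15,0.5) probabilities at or below the observed probability = 0.607239.
Step 5: alpha = 0.05. fail to reject H0.

n_eff = 15, pos = 9, neg = 6, p = 0.607239, fail to reject H0.


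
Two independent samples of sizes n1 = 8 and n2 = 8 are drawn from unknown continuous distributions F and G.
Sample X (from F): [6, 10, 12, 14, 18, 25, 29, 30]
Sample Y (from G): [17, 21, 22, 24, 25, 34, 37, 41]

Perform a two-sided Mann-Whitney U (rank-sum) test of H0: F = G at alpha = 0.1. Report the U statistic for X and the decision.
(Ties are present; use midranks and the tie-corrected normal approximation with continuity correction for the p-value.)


Step 1: Combine and sort all 16 observations; assign midranks.
sorted (value, group): (6,X), (10,X), (12,X), (14,X), (17,Y), (18,X), (21,Y), (22,Y), (24,Y), (25,X), (25,Y), (29,X), (30,X), (34,Y), (37,Y), (41,Y)
ranks: 6->1, 10->2, 12->3, 14->4, 17->5, 18->6, 21->7, 22->8, 24->9, 25->10.5, 25->10.5, 29->12, 30->13, 34->14, 37->15, 41->16
Step 2: Rank sum for X: R1 = 1 + 2 + 3 + 4 + 6 + 10.5 + 12 + 13 = 51.5.
Step 3: U_X = R1 - n1(n1+1)/2 = 51.5 - 8*9/2 = 51.5 - 36 = 15.5.
       U_Y = n1*n2 - U_X = 64 - 15.5 = 48.5.
Step 4: Ties are present, so use the tie-corrected normal approximation (with continuity correction) for the p-value.
Step 5: p-value = 0.092652; compare to alpha = 0.1. reject H0.

U_X = 15.5, p = 0.092652, reject H0 at alpha = 0.1.


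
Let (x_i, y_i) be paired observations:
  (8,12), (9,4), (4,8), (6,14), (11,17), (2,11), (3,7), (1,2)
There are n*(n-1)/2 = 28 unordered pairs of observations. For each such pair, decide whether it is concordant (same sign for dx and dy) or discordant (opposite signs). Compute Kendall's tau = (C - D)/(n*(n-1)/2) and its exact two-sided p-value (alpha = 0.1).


Step 1: Enumerate the 28 unordered pairs (i,j) with i<j and classify each by sign(x_j-x_i) * sign(y_j-y_i).
  (1,2):dx=+1,dy=-8->D; (1,3):dx=-4,dy=-4->C; (1,4):dx=-2,dy=+2->D; (1,5):dx=+3,dy=+5->C
  (1,6):dx=-6,dy=-1->C; (1,7):dx=-5,dy=-5->C; (1,8):dx=-7,dy=-10->C; (2,3):dx=-5,dy=+4->D
  (2,4):dx=-3,dy=+10->D; (2,5):dx=+2,dy=+13->C; (2,6):dx=-7,dy=+7->D; (2,7):dx=-6,dy=+3->D
  (2,8):dx=-8,dy=-2->C; (3,4):dx=+2,dy=+6->C; (3,5):dx=+7,dy=+9->C; (3,6):dx=-2,dy=+3->D
  (3,7):dx=-1,dy=-1->C; (3,8):dx=-3,dy=-6->C; (4,5):dx=+5,dy=+3->C; (4,6):dx=-4,dy=-3->C
  (4,7):dx=-3,dy=-7->C; (4,8):dx=-5,dy=-12->C; (5,6):dx=-9,dy=-6->C; (5,7):dx=-8,dy=-10->C
  (5,8):dx=-10,dy=-15->C; (6,7):dx=+1,dy=-4->D; (6,8):dx=-1,dy=-9->C; (7,8):dx=-2,dy=-5->C
Step 2: C = 20, D = 8, total pairs = 28.
Step 3: tau = (C - D)/(n(n-1)/2) = (20 - 8)/28 = 0.428571.
Step 4: Exact two-sided p-value (enumerate n! = 40320 permutations of y under H0): p = 0.178869.
Step 5: alpha = 0.1. fail to reject H0.

tau_b = 0.4286 (C=20, D=8), p = 0.178869, fail to reject H0.


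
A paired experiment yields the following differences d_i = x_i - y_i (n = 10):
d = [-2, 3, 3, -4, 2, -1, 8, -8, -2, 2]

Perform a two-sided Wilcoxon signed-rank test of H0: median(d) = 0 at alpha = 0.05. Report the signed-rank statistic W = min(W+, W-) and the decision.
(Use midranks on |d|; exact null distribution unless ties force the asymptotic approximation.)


Step 1: Drop any zero differences (none here) and take |d_i|.
|d| = [2, 3, 3, 4, 2, 1, 8, 8, 2, 2]
Step 2: Midrank |d_i| (ties get averaged ranks).
ranks: |2|->3.5, |3|->6.5, |3|->6.5, |4|->8, |2|->3.5, |1|->1, |8|->9.5, |8|->9.5, |2|->3.5, |2|->3.5
Step 3: Attach original signs; sum ranks with positive sign and with negative sign.
W+ = 6.5 + 6.5 + 3.5 + 9.5 + 3.5 = 29.5
W- = 3.5 + 8 + 1 + 9.5 + 3.5 = 25.5
(Check: W+ + W- = 55 should equal n(n+1)/2 = 55.)
Step 4: Test statistic W = min(W+, W-) = 25.5.
Step 5: Ties in |d|, so use the tie-corrected normal approximation.
        E[W] = n(n+1)/4 = 10*11/4 = 27.5.
        Tie groups: |d|=2 (t=4), |d|=3 (t=2), |d|=8 (t=2); sum(t^3 - t) = 72.
        Var[W] = n(n+1)(2n+1)/24 - sum(t^3-t)/48 = 2310/24 - 72/48 = 94.75.
        z = (W - E[W]) / sqrt(Var[W]) = (25.5 - 27.5) / 9.7340 = -0.2055.
        Two-sided p = 2*Phi(z) = 0.837208.
Step 6: alpha = 0.05. fail to reject H0.

W+ = 29.5, W- = 25.5, W = min = 25.5, p = 0.837208, fail to reject H0.


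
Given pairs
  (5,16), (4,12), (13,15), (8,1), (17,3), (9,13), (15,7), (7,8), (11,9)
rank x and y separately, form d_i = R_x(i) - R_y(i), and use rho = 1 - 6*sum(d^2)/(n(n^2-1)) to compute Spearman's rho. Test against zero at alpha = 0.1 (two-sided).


Step 1: Rank x and y separately (midranks; no ties here).
rank(x): 5->2, 4->1, 13->7, 8->4, 17->9, 9->5, 15->8, 7->3, 11->6
rank(y): 16->9, 12->6, 15->8, 1->1, 3->2, 13->7, 7->3, 8->4, 9->5
Step 2: d_i = R_x(i) - R_y(i); compute d_i^2.
  (2-9)^2=49, (1-6)^2=25, (7-8)^2=1, (4-1)^2=9, (9-2)^2=49, (5-7)^2=4, (8-3)^2=25, (3-4)^2=1, (6-5)^2=1
sum(d^2) = 164.
Step 3: rho = 1 - 6*164 / (9*(9^2 - 1)) = 1 - 984/720 = -0.366667.
Step 4: Under H0, t = rho * sqrt((n-2)/(1-rho^2)) = -1.0427 ~ t(7).
Step 5: Two-sided p-value from the t-distribution with 7 df = 0.331740.
Step 6: alpha = 0.1. fail to reject H0.

rho = -0.3667, p = 0.331740, fail to reject H0 at alpha = 0.1.


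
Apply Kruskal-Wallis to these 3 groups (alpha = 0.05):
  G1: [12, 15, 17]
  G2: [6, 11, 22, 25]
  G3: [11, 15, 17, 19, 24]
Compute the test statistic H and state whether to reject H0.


Step 1: Combine all N = 12 observations and assign midranks.
sorted (value, group, rank): (6,G2,1), (11,G2,2.5), (11,G3,2.5), (12,G1,4), (15,G1,5.5), (15,G3,5.5), (17,G1,7.5), (17,G3,7.5), (19,G3,9), (22,G2,10), (24,G3,11), (25,G2,12)
Step 2: Sum ranks within each group.
R_1 = 17 (n_1 = 3)
R_2 = 25.5 (n_2 = 4)
R_3 = 35.5 (n_3 = 5)
Step 3: H = 12/(N(N+1)) * sum(R_i^2/n_i) - 3(N+1)
     = 12/(12*13) * (17^2/3 + 25.5^2/4 + 35.5^2/5) - 3*13
     = 0.076923 * 510.946 - 39
     = 0.303526.
Step 4: Ties present; correction factor C = 1 - 18/(12^3 - 12) = 0.989510. Corrected H = 0.303526 / 0.989510 = 0.306743.
Step 5: Under H0, H ~ chi^2(2); p-value = 0.857811.
Step 6: alpha = 0.05. fail to reject H0.

H = 0.3067, df = 2, p = 0.857811, fail to reject H0.


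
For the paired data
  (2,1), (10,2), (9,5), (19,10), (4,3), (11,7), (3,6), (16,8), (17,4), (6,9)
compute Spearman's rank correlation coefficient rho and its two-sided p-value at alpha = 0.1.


Step 1: Rank x and y separately (midranks; no ties here).
rank(x): 2->1, 10->6, 9->5, 19->10, 4->3, 11->7, 3->2, 16->8, 17->9, 6->4
rank(y): 1->1, 2->2, 5->5, 10->10, 3->3, 7->7, 6->6, 8->8, 4->4, 9->9
Step 2: d_i = R_x(i) - R_y(i); compute d_i^2.
  (1-1)^2=0, (6-2)^2=16, (5-5)^2=0, (10-10)^2=0, (3-3)^2=0, (7-7)^2=0, (2-6)^2=16, (8-8)^2=0, (9-4)^2=25, (4-9)^2=25
sum(d^2) = 82.
Step 3: rho = 1 - 6*82 / (10*(10^2 - 1)) = 1 - 492/990 = 0.503030.
Step 4: Under H0, t = rho * sqrt((n-2)/(1-rho^2)) = 1.6462 ~ t(8).
Step 5: Two-sided p-value from the t-distribution with 8 df = 0.138334.
Step 6: alpha = 0.1. fail to reject H0.

rho = 0.5030, p = 0.138334, fail to reject H0 at alpha = 0.1.


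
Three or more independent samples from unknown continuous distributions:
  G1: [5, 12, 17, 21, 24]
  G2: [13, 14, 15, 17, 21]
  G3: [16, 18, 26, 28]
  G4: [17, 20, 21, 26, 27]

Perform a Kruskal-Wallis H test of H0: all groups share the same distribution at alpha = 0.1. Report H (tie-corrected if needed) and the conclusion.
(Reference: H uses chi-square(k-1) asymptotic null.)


Step 1: Combine all N = 19 observations and assign midranks.
sorted (value, group, rank): (5,G1,1), (12,G1,2), (13,G2,3), (14,G2,4), (15,G2,5), (16,G3,6), (17,G1,8), (17,G2,8), (17,G4,8), (18,G3,10), (20,G4,11), (21,G1,13), (21,G2,13), (21,G4,13), (24,G1,15), (26,G3,16.5), (26,G4,16.5), (27,G4,18), (28,G3,19)
Step 2: Sum ranks within each group.
R_1 = 39 (n_1 = 5)
R_2 = 33 (n_2 = 5)
R_3 = 51.5 (n_3 = 4)
R_4 = 66.5 (n_4 = 5)
Step 3: H = 12/(N(N+1)) * sum(R_i^2/n_i) - 3(N+1)
     = 12/(19*20) * (39^2/5 + 33^2/5 + 51.5^2/4 + 66.5^2/5) - 3*20
     = 0.031579 * 2069.51 - 60
     = 5.353026.
Step 4: Ties present; correction factor C = 1 - 54/(19^3 - 19) = 0.992105. Corrected H = 5.353026 / 0.992105 = 5.395623.
Step 5: Under H0, H ~ chi^2(3); p-value = 0.145017.
Step 6: alpha = 0.1. fail to reject H0.

H = 5.3956, df = 3, p = 0.145017, fail to reject H0.


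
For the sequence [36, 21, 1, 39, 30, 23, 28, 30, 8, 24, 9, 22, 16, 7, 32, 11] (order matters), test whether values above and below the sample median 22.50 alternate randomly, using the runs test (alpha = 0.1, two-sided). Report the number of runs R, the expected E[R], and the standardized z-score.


Step 1: Compute median = 22.50; label A = above, B = below.
Labels in order: ABBAAAAABABBBBAB  (n_A = 8, n_B = 8)
Step 2: Count runs R = 8.
Step 3: Under H0 (random ordering), E[R] = 2*n_A*n_B/(n_A+n_B) + 1 = 2*8*8/16 + 1 = 9.0000.
        Var[R] = 2*n_A*n_B*(2*n_A*n_B - n_A - n_B) / ((n_A+n_B)^2 * (n_A+n_B-1)) = 14336/3840 = 3.7333.
        SD[R] = 1.9322.
Step 4: Continuity-corrected z = (R + 0.5 - E[R]) / SD[R] = (8 + 0.5 - 9.0000) / 1.9322 = -0.2588.
Step 5: Two-sided p-value via normal approximation = 2*(1 - Phi(|z|)) = 0.795809.
Step 6: alpha = 0.1. fail to reject H0.

R = 8, z = -0.2588, p = 0.795809, fail to reject H0.


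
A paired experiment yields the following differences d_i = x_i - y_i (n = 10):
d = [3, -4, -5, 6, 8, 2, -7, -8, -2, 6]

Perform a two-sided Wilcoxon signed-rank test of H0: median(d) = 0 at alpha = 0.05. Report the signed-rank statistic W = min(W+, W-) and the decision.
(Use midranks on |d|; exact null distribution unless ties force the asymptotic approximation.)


Step 1: Drop any zero differences (none here) and take |d_i|.
|d| = [3, 4, 5, 6, 8, 2, 7, 8, 2, 6]
Step 2: Midrank |d_i| (ties get averaged ranks).
ranks: |3|->3, |4|->4, |5|->5, |6|->6.5, |8|->9.5, |2|->1.5, |7|->8, |8|->9.5, |2|->1.5, |6|->6.5
Step 3: Attach original signs; sum ranks with positive sign and with negative sign.
W+ = 3 + 6.5 + 9.5 + 1.5 + 6.5 = 27
W- = 4 + 5 + 8 + 9.5 + 1.5 = 28
(Check: W+ + W- = 55 should equal n(n+1)/2 = 55.)
Step 4: Test statistic W = min(W+, W-) = 27.
Step 5: Ties in |d|, so use the tie-corrected normal approximation.
        E[W] = n(n+1)/4 = 10*11/4 = 27.5.
        Tie groups: |d|=2 (t=2), |d|=6 (t=2), |d|=8 (t=2); sum(t^3 - t) = 18.
        Var[W] = n(n+1)(2n+1)/24 - sum(t^3-t)/48 = 2310/24 - 18/48 = 95.875.
        z = (W - E[W]) / sqrt(Var[W]) = (27 - 27.5) / 9.7916 = -0.0511.
        Two-sided p = 2*Phi(z) = 0.959274.
Step 6: alpha = 0.05. fail to reject H0.

W+ = 27, W- = 28, W = min = 27, p = 0.959274, fail to reject H0.


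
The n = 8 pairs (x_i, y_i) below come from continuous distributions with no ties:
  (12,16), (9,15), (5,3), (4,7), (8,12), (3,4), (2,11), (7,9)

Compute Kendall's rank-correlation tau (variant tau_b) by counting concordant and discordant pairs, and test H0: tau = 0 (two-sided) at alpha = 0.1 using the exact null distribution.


Step 1: Enumerate the 28 unordered pairs (i,j) with i<j and classify each by sign(x_j-x_i) * sign(y_j-y_i).
  (1,2):dx=-3,dy=-1->C; (1,3):dx=-7,dy=-13->C; (1,4):dx=-8,dy=-9->C; (1,5):dx=-4,dy=-4->C
  (1,6):dx=-9,dy=-12->C; (1,7):dx=-10,dy=-5->C; (1,8):dx=-5,dy=-7->C; (2,3):dx=-4,dy=-12->C
  (2,4):dx=-5,dy=-8->C; (2,5):dx=-1,dy=-3->C; (2,6):dx=-6,dy=-11->C; (2,7):dx=-7,dy=-4->C
  (2,8):dx=-2,dy=-6->C; (3,4):dx=-1,dy=+4->D; (3,5):dx=+3,dy=+9->C; (3,6):dx=-2,dy=+1->D
  (3,7):dx=-3,dy=+8->D; (3,8):dx=+2,dy=+6->C; (4,5):dx=+4,dy=+5->C; (4,6):dx=-1,dy=-3->C
  (4,7):dx=-2,dy=+4->D; (4,8):dx=+3,dy=+2->C; (5,6):dx=-5,dy=-8->C; (5,7):dx=-6,dy=-1->C
  (5,8):dx=-1,dy=-3->C; (6,7):dx=-1,dy=+7->D; (6,8):dx=+4,dy=+5->C; (7,8):dx=+5,dy=-2->D
Step 2: C = 22, D = 6, total pairs = 28.
Step 3: tau = (C - D)/(n(n-1)/2) = (22 - 6)/28 = 0.571429.
Step 4: Exact two-sided p-value (enumerate n! = 40320 permutations of y under H0): p = 0.061012.
Step 5: alpha = 0.1. reject H0.

tau_b = 0.5714 (C=22, D=6), p = 0.061012, reject H0.


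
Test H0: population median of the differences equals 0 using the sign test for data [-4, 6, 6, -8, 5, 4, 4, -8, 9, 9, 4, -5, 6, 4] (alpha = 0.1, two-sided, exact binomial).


Step 1: Discard zero differences. Original n = 14; n_eff = number of nonzero differences = 14.
Nonzero differences (with sign): -4, +6, +6, -8, +5, +4, +4, -8, +9, +9, +4, -5, +6, +4
Step 2: Count signs: positive = 10, negative = 4.
Step 3: Under H0: P(positive) = 0.5, so the number of positives S ~ Bin(14, 0.5).
Step 4: Two-sided exact p-value = sum of Bin(14,0.5) probabilities at or below the observed probability = 0.179565.
Step 5: alpha = 0.1. fail to reject H0.

n_eff = 14, pos = 10, neg = 4, p = 0.179565, fail to reject H0.


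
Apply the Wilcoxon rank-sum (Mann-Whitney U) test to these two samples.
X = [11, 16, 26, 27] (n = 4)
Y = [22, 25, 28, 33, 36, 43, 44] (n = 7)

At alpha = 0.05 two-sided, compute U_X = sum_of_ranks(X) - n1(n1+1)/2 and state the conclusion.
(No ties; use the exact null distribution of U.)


Step 1: Combine and sort all 11 observations; assign midranks.
sorted (value, group): (11,X), (16,X), (22,Y), (25,Y), (26,X), (27,X), (28,Y), (33,Y), (36,Y), (43,Y), (44,Y)
ranks: 11->1, 16->2, 22->3, 25->4, 26->5, 27->6, 28->7, 33->8, 36->9, 43->10, 44->11
Step 2: Rank sum for X: R1 = 1 + 2 + 5 + 6 = 14.
Step 3: U_X = R1 - n1(n1+1)/2 = 14 - 4*5/2 = 14 - 10 = 4.
       U_Y = n1*n2 - U_X = 28 - 4 = 24.
Step 4: No ties, so the exact null distribution of U (based on enumerating the C(11,4) = 330 equally likely rank assignments) gives the two-sided p-value.
Step 5: p-value = 0.072727; compare to alpha = 0.05. fail to reject H0.

U_X = 4, p = 0.072727, fail to reject H0 at alpha = 0.05.


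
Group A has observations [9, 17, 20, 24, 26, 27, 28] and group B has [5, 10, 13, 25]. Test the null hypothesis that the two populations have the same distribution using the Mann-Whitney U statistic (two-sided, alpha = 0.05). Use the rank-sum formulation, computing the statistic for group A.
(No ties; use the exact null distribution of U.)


Step 1: Combine and sort all 11 observations; assign midranks.
sorted (value, group): (5,Y), (9,X), (10,Y), (13,Y), (17,X), (20,X), (24,X), (25,Y), (26,X), (27,X), (28,X)
ranks: 5->1, 9->2, 10->3, 13->4, 17->5, 20->6, 24->7, 25->8, 26->9, 27->10, 28->11
Step 2: Rank sum for X: R1 = 2 + 5 + 6 + 7 + 9 + 10 + 11 = 50.
Step 3: U_X = R1 - n1(n1+1)/2 = 50 - 7*8/2 = 50 - 28 = 22.
       U_Y = n1*n2 - U_X = 28 - 22 = 6.
Step 4: No ties, so the exact null distribution of U (based on enumerating the C(11,7) = 330 equally likely rank assignments) gives the two-sided p-value.
Step 5: p-value = 0.163636; compare to alpha = 0.05. fail to reject H0.

U_X = 22, p = 0.163636, fail to reject H0 at alpha = 0.05.


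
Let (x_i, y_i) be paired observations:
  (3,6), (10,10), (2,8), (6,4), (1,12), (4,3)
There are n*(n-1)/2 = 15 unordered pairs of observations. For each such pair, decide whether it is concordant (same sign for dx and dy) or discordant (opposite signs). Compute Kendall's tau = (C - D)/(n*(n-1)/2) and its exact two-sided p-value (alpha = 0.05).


Step 1: Enumerate the 15 unordered pairs (i,j) with i<j and classify each by sign(x_j-x_i) * sign(y_j-y_i).
  (1,2):dx=+7,dy=+4->C; (1,3):dx=-1,dy=+2->D; (1,4):dx=+3,dy=-2->D; (1,5):dx=-2,dy=+6->D
  (1,6):dx=+1,dy=-3->D; (2,3):dx=-8,dy=-2->C; (2,4):dx=-4,dy=-6->C; (2,5):dx=-9,dy=+2->D
  (2,6):dx=-6,dy=-7->C; (3,4):dx=+4,dy=-4->D; (3,5):dx=-1,dy=+4->D; (3,6):dx=+2,dy=-5->D
  (4,5):dx=-5,dy=+8->D; (4,6):dx=-2,dy=-1->C; (5,6):dx=+3,dy=-9->D
Step 2: C = 5, D = 10, total pairs = 15.
Step 3: tau = (C - D)/(n(n-1)/2) = (5 - 10)/15 = -0.333333.
Step 4: Exact two-sided p-value (enumerate n! = 720 permutations of y under H0): p = 0.469444.
Step 5: alpha = 0.05. fail to reject H0.

tau_b = -0.3333 (C=5, D=10), p = 0.469444, fail to reject H0.


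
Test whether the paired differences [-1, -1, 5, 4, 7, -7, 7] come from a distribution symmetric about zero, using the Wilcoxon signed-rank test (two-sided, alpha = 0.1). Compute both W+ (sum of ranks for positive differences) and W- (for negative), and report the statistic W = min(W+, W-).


Step 1: Drop any zero differences (none here) and take |d_i|.
|d| = [1, 1, 5, 4, 7, 7, 7]
Step 2: Midrank |d_i| (ties get averaged ranks).
ranks: |1|->1.5, |1|->1.5, |5|->4, |4|->3, |7|->6, |7|->6, |7|->6
Step 3: Attach original signs; sum ranks with positive sign and with negative sign.
W+ = 4 + 3 + 6 + 6 = 19
W- = 1.5 + 1.5 + 6 = 9
(Check: W+ + W- = 28 should equal n(n+1)/2 = 28.)
Step 4: Test statistic W = min(W+, W-) = 9.
Step 5: Ties in |d|, so use the tie-corrected normal approximation.
        E[W] = n(n+1)/4 = 7*8/4 = 14.
        Tie groups: |d|=1 (t=2), |d|=7 (t=3); sum(t^3 - t) = 30.
        Var[W] = n(n+1)(2n+1)/24 - sum(t^3-t)/48 = 840/24 - 30/48 = 34.375.
        z = (W - E[W]) / sqrt(Var[W]) = (9 - 14) / 5.8630 = -0.8528.
        Two-sided p = 2*Phi(z) = 0.393769.
Step 6: alpha = 0.1. fail to reject H0.

W+ = 19, W- = 9, W = min = 9, p = 0.393769, fail to reject H0.


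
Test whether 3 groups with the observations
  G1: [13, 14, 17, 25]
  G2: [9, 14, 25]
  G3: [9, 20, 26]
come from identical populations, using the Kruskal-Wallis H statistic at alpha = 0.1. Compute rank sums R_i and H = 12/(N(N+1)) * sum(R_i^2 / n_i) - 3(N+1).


Step 1: Combine all N = 10 observations and assign midranks.
sorted (value, group, rank): (9,G2,1.5), (9,G3,1.5), (13,G1,3), (14,G1,4.5), (14,G2,4.5), (17,G1,6), (20,G3,7), (25,G1,8.5), (25,G2,8.5), (26,G3,10)
Step 2: Sum ranks within each group.
R_1 = 22 (n_1 = 4)
R_2 = 14.5 (n_2 = 3)
R_3 = 18.5 (n_3 = 3)
Step 3: H = 12/(N(N+1)) * sum(R_i^2/n_i) - 3(N+1)
     = 12/(10*11) * (22^2/4 + 14.5^2/3 + 18.5^2/3) - 3*11
     = 0.109091 * 305.167 - 33
     = 0.290909.
Step 4: Ties present; correction factor C = 1 - 18/(10^3 - 10) = 0.981818. Corrected H = 0.290909 / 0.981818 = 0.296296.
Step 5: Under H0, H ~ chi^2(2); p-value = 0.862303.
Step 6: alpha = 0.1. fail to reject H0.

H = 0.2963, df = 2, p = 0.862303, fail to reject H0.


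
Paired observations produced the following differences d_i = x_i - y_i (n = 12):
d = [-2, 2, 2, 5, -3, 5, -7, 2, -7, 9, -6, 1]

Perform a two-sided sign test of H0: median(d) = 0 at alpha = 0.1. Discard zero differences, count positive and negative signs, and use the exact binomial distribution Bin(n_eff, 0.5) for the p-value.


Step 1: Discard zero differences. Original n = 12; n_eff = number of nonzero differences = 12.
Nonzero differences (with sign): -2, +2, +2, +5, -3, +5, -7, +2, -7, +9, -6, +1
Step 2: Count signs: positive = 7, negative = 5.
Step 3: Under H0: P(positive) = 0.5, so the number of positives S ~ Bin(12, 0.5).
Step 4: Two-sided exact p-value = sum of Bin(12,0.5) probabilities at or below the observed probability = 0.774414.
Step 5: alpha = 0.1. fail to reject H0.

n_eff = 12, pos = 7, neg = 5, p = 0.774414, fail to reject H0.


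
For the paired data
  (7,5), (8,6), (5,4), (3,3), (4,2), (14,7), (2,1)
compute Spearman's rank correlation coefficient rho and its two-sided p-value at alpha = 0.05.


Step 1: Rank x and y separately (midranks; no ties here).
rank(x): 7->5, 8->6, 5->4, 3->2, 4->3, 14->7, 2->1
rank(y): 5->5, 6->6, 4->4, 3->3, 2->2, 7->7, 1->1
Step 2: d_i = R_x(i) - R_y(i); compute d_i^2.
  (5-5)^2=0, (6-6)^2=0, (4-4)^2=0, (2-3)^2=1, (3-2)^2=1, (7-7)^2=0, (1-1)^2=0
sum(d^2) = 2.
Step 3: rho = 1 - 6*2 / (7*(7^2 - 1)) = 1 - 12/336 = 0.964286.
Step 4: Under H0, t = rho * sqrt((n-2)/(1-rho^2)) = 8.1408 ~ t(5).
Step 5: Two-sided p-value from the t-distribution with 5 df = 0.000454.
Step 6: alpha = 0.05. reject H0.

rho = 0.9643, p = 0.000454, reject H0 at alpha = 0.05.


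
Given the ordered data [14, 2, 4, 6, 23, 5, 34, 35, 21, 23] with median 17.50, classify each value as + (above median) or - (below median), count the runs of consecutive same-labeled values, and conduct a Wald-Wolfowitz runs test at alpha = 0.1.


Step 1: Compute median = 17.50; label A = above, B = below.
Labels in order: BBBBABAAAA  (n_A = 5, n_B = 5)
Step 2: Count runs R = 4.
Step 3: Under H0 (random ordering), E[R] = 2*n_A*n_B/(n_A+n_B) + 1 = 2*5*5/10 + 1 = 6.0000.
        Var[R] = 2*n_A*n_B*(2*n_A*n_B - n_A - n_B) / ((n_A+n_B)^2 * (n_A+n_B-1)) = 2000/900 = 2.2222.
        SD[R] = 1.4907.
Step 4: Continuity-corrected z = (R + 0.5 - E[R]) / SD[R] = (4 + 0.5 - 6.0000) / 1.4907 = -1.0062.
Step 5: Two-sided p-value via normal approximation = 2*(1 - Phi(|z|)) = 0.314305.
Step 6: alpha = 0.1. fail to reject H0.

R = 4, z = -1.0062, p = 0.314305, fail to reject H0.


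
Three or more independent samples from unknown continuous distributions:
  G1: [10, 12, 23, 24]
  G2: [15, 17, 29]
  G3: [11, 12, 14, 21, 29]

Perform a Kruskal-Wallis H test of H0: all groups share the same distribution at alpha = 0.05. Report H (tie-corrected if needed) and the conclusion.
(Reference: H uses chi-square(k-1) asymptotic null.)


Step 1: Combine all N = 12 observations and assign midranks.
sorted (value, group, rank): (10,G1,1), (11,G3,2), (12,G1,3.5), (12,G3,3.5), (14,G3,5), (15,G2,6), (17,G2,7), (21,G3,8), (23,G1,9), (24,G1,10), (29,G2,11.5), (29,G3,11.5)
Step 2: Sum ranks within each group.
R_1 = 23.5 (n_1 = 4)
R_2 = 24.5 (n_2 = 3)
R_3 = 30 (n_3 = 5)
Step 3: H = 12/(N(N+1)) * sum(R_i^2/n_i) - 3(N+1)
     = 12/(12*13) * (23.5^2/4 + 24.5^2/3 + 30^2/5) - 3*13
     = 0.076923 * 518.146 - 39
     = 0.857372.
Step 4: Ties present; correction factor C = 1 - 12/(12^3 - 12) = 0.993007. Corrected H = 0.857372 / 0.993007 = 0.863410.
Step 5: Under H0, H ~ chi^2(2); p-value = 0.649401.
Step 6: alpha = 0.05. fail to reject H0.

H = 0.8634, df = 2, p = 0.649401, fail to reject H0.


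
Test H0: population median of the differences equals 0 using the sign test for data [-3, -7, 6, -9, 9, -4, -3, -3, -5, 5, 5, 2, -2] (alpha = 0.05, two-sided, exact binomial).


Step 1: Discard zero differences. Original n = 13; n_eff = number of nonzero differences = 13.
Nonzero differences (with sign): -3, -7, +6, -9, +9, -4, -3, -3, -5, +5, +5, +2, -2
Step 2: Count signs: positive = 5, negative = 8.
Step 3: Under H0: P(positive) = 0.5, so the number of positives S ~ Bin(13, 0.5).
Step 4: Two-sided exact p-value = sum of Bin(13,0.5) probabilities at or below the observed probability = 0.581055.
Step 5: alpha = 0.05. fail to reject H0.

n_eff = 13, pos = 5, neg = 8, p = 0.581055, fail to reject H0.


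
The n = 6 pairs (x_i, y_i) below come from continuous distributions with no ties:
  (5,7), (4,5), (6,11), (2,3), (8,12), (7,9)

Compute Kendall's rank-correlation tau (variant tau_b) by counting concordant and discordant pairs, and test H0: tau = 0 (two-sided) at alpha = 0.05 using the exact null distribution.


Step 1: Enumerate the 15 unordered pairs (i,j) with i<j and classify each by sign(x_j-x_i) * sign(y_j-y_i).
  (1,2):dx=-1,dy=-2->C; (1,3):dx=+1,dy=+4->C; (1,4):dx=-3,dy=-4->C; (1,5):dx=+3,dy=+5->C
  (1,6):dx=+2,dy=+2->C; (2,3):dx=+2,dy=+6->C; (2,4):dx=-2,dy=-2->C; (2,5):dx=+4,dy=+7->C
  (2,6):dx=+3,dy=+4->C; (3,4):dx=-4,dy=-8->C; (3,5):dx=+2,dy=+1->C; (3,6):dx=+1,dy=-2->D
  (4,5):dx=+6,dy=+9->C; (4,6):dx=+5,dy=+6->C; (5,6):dx=-1,dy=-3->C
Step 2: C = 14, D = 1, total pairs = 15.
Step 3: tau = (C - D)/(n(n-1)/2) = (14 - 1)/15 = 0.866667.
Step 4: Exact two-sided p-value (enumerate n! = 720 permutations of y under H0): p = 0.016667.
Step 5: alpha = 0.05. reject H0.

tau_b = 0.8667 (C=14, D=1), p = 0.016667, reject H0.


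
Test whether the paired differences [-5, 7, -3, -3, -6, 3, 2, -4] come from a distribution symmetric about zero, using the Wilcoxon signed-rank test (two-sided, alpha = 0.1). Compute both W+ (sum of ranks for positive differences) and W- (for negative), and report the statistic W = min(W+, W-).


Step 1: Drop any zero differences (none here) and take |d_i|.
|d| = [5, 7, 3, 3, 6, 3, 2, 4]
Step 2: Midrank |d_i| (ties get averaged ranks).
ranks: |5|->6, |7|->8, |3|->3, |3|->3, |6|->7, |3|->3, |2|->1, |4|->5
Step 3: Attach original signs; sum ranks with positive sign and with negative sign.
W+ = 8 + 3 + 1 = 12
W- = 6 + 3 + 3 + 7 + 5 = 24
(Check: W+ + W- = 36 should equal n(n+1)/2 = 36.)
Step 4: Test statistic W = min(W+, W-) = 12.
Step 5: Ties in |d|, so use the tie-corrected normal approximation.
        E[W] = n(n+1)/4 = 8*9/4 = 18.
        Tie groups: |d|=3 (t=3); sum(t^3 - t) = 24.
        Var[W] = n(n+1)(2n+1)/24 - sum(t^3-t)/48 = 1224/24 - 24/48 = 50.5.
        z = (W - E[W]) / sqrt(Var[W]) = (12 - 18) / 7.1063 = -0.8443.
        Two-sided p = 2*Phi(z) = 0.398492.
Step 6: alpha = 0.1. fail to reject H0.

W+ = 12, W- = 24, W = min = 12, p = 0.398492, fail to reject H0.


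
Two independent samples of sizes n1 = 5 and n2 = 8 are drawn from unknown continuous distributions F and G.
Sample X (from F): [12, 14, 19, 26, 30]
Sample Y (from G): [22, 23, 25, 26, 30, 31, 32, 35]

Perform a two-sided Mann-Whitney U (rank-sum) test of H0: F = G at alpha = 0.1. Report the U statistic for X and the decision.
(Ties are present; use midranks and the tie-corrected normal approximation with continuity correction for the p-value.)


Step 1: Combine and sort all 13 observations; assign midranks.
sorted (value, group): (12,X), (14,X), (19,X), (22,Y), (23,Y), (25,Y), (26,X), (26,Y), (30,X), (30,Y), (31,Y), (32,Y), (35,Y)
ranks: 12->1, 14->2, 19->3, 22->4, 23->5, 25->6, 26->7.5, 26->7.5, 30->9.5, 30->9.5, 31->11, 32->12, 35->13
Step 2: Rank sum for X: R1 = 1 + 2 + 3 + 7.5 + 9.5 = 23.
Step 3: U_X = R1 - n1(n1+1)/2 = 23 - 5*6/2 = 23 - 15 = 8.
       U_Y = n1*n2 - U_X = 40 - 8 = 32.
Step 4: Ties are present, so use the tie-corrected normal approximation (with continuity correction) for the p-value.
Step 5: p-value = 0.091397; compare to alpha = 0.1. reject H0.

U_X = 8, p = 0.091397, reject H0 at alpha = 0.1.


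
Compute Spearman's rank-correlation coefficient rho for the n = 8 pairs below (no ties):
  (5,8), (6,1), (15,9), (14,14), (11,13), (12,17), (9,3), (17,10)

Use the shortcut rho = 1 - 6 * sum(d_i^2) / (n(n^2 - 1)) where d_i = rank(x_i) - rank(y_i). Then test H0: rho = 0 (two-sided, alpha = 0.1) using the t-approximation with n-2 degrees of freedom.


Step 1: Rank x and y separately (midranks; no ties here).
rank(x): 5->1, 6->2, 15->7, 14->6, 11->4, 12->5, 9->3, 17->8
rank(y): 8->3, 1->1, 9->4, 14->7, 13->6, 17->8, 3->2, 10->5
Step 2: d_i = R_x(i) - R_y(i); compute d_i^2.
  (1-3)^2=4, (2-1)^2=1, (7-4)^2=9, (6-7)^2=1, (4-6)^2=4, (5-8)^2=9, (3-2)^2=1, (8-5)^2=9
sum(d^2) = 38.
Step 3: rho = 1 - 6*38 / (8*(8^2 - 1)) = 1 - 228/504 = 0.547619.
Step 4: Under H0, t = rho * sqrt((n-2)/(1-rho^2)) = 1.6031 ~ t(6).
Step 5: Two-sided p-value from the t-distribution with 6 df = 0.160026.
Step 6: alpha = 0.1. fail to reject H0.

rho = 0.5476, p = 0.160026, fail to reject H0 at alpha = 0.1.


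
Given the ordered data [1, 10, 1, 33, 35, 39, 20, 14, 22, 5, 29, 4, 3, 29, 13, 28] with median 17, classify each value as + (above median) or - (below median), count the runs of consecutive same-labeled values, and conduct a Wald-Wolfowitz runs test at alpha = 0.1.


Step 1: Compute median = 17; label A = above, B = below.
Labels in order: BBBAAAABABABBABA  (n_A = 8, n_B = 8)
Step 2: Count runs R = 10.
Step 3: Under H0 (random ordering), E[R] = 2*n_A*n_B/(n_A+n_B) + 1 = 2*8*8/16 + 1 = 9.0000.
        Var[R] = 2*n_A*n_B*(2*n_A*n_B - n_A - n_B) / ((n_A+n_B)^2 * (n_A+n_B-1)) = 14336/3840 = 3.7333.
        SD[R] = 1.9322.
Step 4: Continuity-corrected z = (R - 0.5 - E[R]) / SD[R] = (10 - 0.5 - 9.0000) / 1.9322 = 0.2588.
Step 5: Two-sided p-value via normal approximation = 2*(1 - Phi(|z|)) = 0.795809.
Step 6: alpha = 0.1. fail to reject H0.

R = 10, z = 0.2588, p = 0.795809, fail to reject H0.


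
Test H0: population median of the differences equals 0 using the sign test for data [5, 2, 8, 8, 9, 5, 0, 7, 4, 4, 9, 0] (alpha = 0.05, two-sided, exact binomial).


Step 1: Discard zero differences. Original n = 12; n_eff = number of nonzero differences = 10.
Nonzero differences (with sign): +5, +2, +8, +8, +9, +5, +7, +4, +4, +9
Step 2: Count signs: positive = 10, negative = 0.
Step 3: Under H0: P(positive) = 0.5, so the number of positives S ~ Bin(10, 0.5).
Step 4: Two-sided exact p-value = sum of Bin(10,0.5) probabilities at or below the observed probability = 0.001953.
Step 5: alpha = 0.05. reject H0.

n_eff = 10, pos = 10, neg = 0, p = 0.001953, reject H0.


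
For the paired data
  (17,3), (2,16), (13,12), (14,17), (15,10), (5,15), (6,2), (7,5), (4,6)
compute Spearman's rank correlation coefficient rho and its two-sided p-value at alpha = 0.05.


Step 1: Rank x and y separately (midranks; no ties here).
rank(x): 17->9, 2->1, 13->6, 14->7, 15->8, 5->3, 6->4, 7->5, 4->2
rank(y): 3->2, 16->8, 12->6, 17->9, 10->5, 15->7, 2->1, 5->3, 6->4
Step 2: d_i = R_x(i) - R_y(i); compute d_i^2.
  (9-2)^2=49, (1-8)^2=49, (6-6)^2=0, (7-9)^2=4, (8-5)^2=9, (3-7)^2=16, (4-1)^2=9, (5-3)^2=4, (2-4)^2=4
sum(d^2) = 144.
Step 3: rho = 1 - 6*144 / (9*(9^2 - 1)) = 1 - 864/720 = -0.200000.
Step 4: Under H0, t = rho * sqrt((n-2)/(1-rho^2)) = -0.5401 ~ t(7).
Step 5: Two-sided p-value from the t-distribution with 7 df = 0.605901.
Step 6: alpha = 0.05. fail to reject H0.

rho = -0.2000, p = 0.605901, fail to reject H0 at alpha = 0.05.


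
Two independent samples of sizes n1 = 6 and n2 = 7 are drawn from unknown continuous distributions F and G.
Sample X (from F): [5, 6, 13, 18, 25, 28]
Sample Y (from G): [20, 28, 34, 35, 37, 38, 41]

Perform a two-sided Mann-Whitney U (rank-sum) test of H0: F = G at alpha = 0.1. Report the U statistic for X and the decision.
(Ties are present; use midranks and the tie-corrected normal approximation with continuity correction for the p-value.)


Step 1: Combine and sort all 13 observations; assign midranks.
sorted (value, group): (5,X), (6,X), (13,X), (18,X), (20,Y), (25,X), (28,X), (28,Y), (34,Y), (35,Y), (37,Y), (38,Y), (41,Y)
ranks: 5->1, 6->2, 13->3, 18->4, 20->5, 25->6, 28->7.5, 28->7.5, 34->9, 35->10, 37->11, 38->12, 41->13
Step 2: Rank sum for X: R1 = 1 + 2 + 3 + 4 + 6 + 7.5 = 23.5.
Step 3: U_X = R1 - n1(n1+1)/2 = 23.5 - 6*7/2 = 23.5 - 21 = 2.5.
       U_Y = n1*n2 - U_X = 42 - 2.5 = 39.5.
Step 4: Ties are present, so use the tie-corrected normal approximation (with continuity correction) for the p-value.
Step 5: p-value = 0.010025; compare to alpha = 0.1. reject H0.

U_X = 2.5, p = 0.010025, reject H0 at alpha = 0.1.


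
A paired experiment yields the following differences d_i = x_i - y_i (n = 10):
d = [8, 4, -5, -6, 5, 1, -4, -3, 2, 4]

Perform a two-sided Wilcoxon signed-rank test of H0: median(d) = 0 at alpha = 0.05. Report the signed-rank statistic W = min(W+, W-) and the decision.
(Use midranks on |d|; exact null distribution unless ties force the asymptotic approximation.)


Step 1: Drop any zero differences (none here) and take |d_i|.
|d| = [8, 4, 5, 6, 5, 1, 4, 3, 2, 4]
Step 2: Midrank |d_i| (ties get averaged ranks).
ranks: |8|->10, |4|->5, |5|->7.5, |6|->9, |5|->7.5, |1|->1, |4|->5, |3|->3, |2|->2, |4|->5
Step 3: Attach original signs; sum ranks with positive sign and with negative sign.
W+ = 10 + 5 + 7.5 + 1 + 2 + 5 = 30.5
W- = 7.5 + 9 + 5 + 3 = 24.5
(Check: W+ + W- = 55 should equal n(n+1)/2 = 55.)
Step 4: Test statistic W = min(W+, W-) = 24.5.
Step 5: Ties in |d|, so use the tie-corrected normal approximation.
        E[W] = n(n+1)/4 = 10*11/4 = 27.5.
        Tie groups: |d|=4 (t=3), |d|=5 (t=2); sum(t^3 - t) = 30.
        Var[W] = n(n+1)(2n+1)/24 - sum(t^3-t)/48 = 2310/24 - 30/48 = 95.625.
        z = (W - E[W]) / sqrt(Var[W]) = (24.5 - 27.5) / 9.7788 = -0.3068.
        Two-sided p = 2*Phi(z) = 0.759006.
Step 6: alpha = 0.05. fail to reject H0.

W+ = 30.5, W- = 24.5, W = min = 24.5, p = 0.759006, fail to reject H0.


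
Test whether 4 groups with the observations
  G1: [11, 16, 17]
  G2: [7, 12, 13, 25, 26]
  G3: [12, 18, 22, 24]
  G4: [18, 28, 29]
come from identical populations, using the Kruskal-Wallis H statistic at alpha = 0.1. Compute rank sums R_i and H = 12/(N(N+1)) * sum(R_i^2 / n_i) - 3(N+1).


Step 1: Combine all N = 15 observations and assign midranks.
sorted (value, group, rank): (7,G2,1), (11,G1,2), (12,G2,3.5), (12,G3,3.5), (13,G2,5), (16,G1,6), (17,G1,7), (18,G3,8.5), (18,G4,8.5), (22,G3,10), (24,G3,11), (25,G2,12), (26,G2,13), (28,G4,14), (29,G4,15)
Step 2: Sum ranks within each group.
R_1 = 15 (n_1 = 3)
R_2 = 34.5 (n_2 = 5)
R_3 = 33 (n_3 = 4)
R_4 = 37.5 (n_4 = 3)
Step 3: H = 12/(N(N+1)) * sum(R_i^2/n_i) - 3(N+1)
     = 12/(15*16) * (15^2/3 + 34.5^2/5 + 33^2/4 + 37.5^2/3) - 3*16
     = 0.050000 * 1054.05 - 48
     = 4.702500.
Step 4: Ties present; correction factor C = 1 - 12/(15^3 - 15) = 0.996429. Corrected H = 4.702500 / 0.996429 = 4.719355.
Step 5: Under H0, H ~ chi^2(3); p-value = 0.193539.
Step 6: alpha = 0.1. fail to reject H0.

H = 4.7194, df = 3, p = 0.193539, fail to reject H0.


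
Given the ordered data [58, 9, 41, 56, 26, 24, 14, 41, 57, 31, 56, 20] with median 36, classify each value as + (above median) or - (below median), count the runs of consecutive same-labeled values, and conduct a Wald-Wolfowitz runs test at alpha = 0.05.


Step 1: Compute median = 36; label A = above, B = below.
Labels in order: ABAABBBAABAB  (n_A = 6, n_B = 6)
Step 2: Count runs R = 8.
Step 3: Under H0 (random ordering), E[R] = 2*n_A*n_B/(n_A+n_B) + 1 = 2*6*6/12 + 1 = 7.0000.
        Var[R] = 2*n_A*n_B*(2*n_A*n_B - n_A - n_B) / ((n_A+n_B)^2 * (n_A+n_B-1)) = 4320/1584 = 2.7273.
        SD[R] = 1.6514.
Step 4: Continuity-corrected z = (R - 0.5 - E[R]) / SD[R] = (8 - 0.5 - 7.0000) / 1.6514 = 0.3028.
Step 5: Two-sided p-value via normal approximation = 2*(1 - Phi(|z|)) = 0.762069.
Step 6: alpha = 0.05. fail to reject H0.

R = 8, z = 0.3028, p = 0.762069, fail to reject H0.


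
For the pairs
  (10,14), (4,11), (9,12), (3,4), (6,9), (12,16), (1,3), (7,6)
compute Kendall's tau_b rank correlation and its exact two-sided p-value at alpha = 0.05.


Step 1: Enumerate the 28 unordered pairs (i,j) with i<j and classify each by sign(x_j-x_i) * sign(y_j-y_i).
  (1,2):dx=-6,dy=-3->C; (1,3):dx=-1,dy=-2->C; (1,4):dx=-7,dy=-10->C; (1,5):dx=-4,dy=-5->C
  (1,6):dx=+2,dy=+2->C; (1,7):dx=-9,dy=-11->C; (1,8):dx=-3,dy=-8->C; (2,3):dx=+5,dy=+1->C
  (2,4):dx=-1,dy=-7->C; (2,5):dx=+2,dy=-2->D; (2,6):dx=+8,dy=+5->C; (2,7):dx=-3,dy=-8->C
  (2,8):dx=+3,dy=-5->D; (3,4):dx=-6,dy=-8->C; (3,5):dx=-3,dy=-3->C; (3,6):dx=+3,dy=+4->C
  (3,7):dx=-8,dy=-9->C; (3,8):dx=-2,dy=-6->C; (4,5):dx=+3,dy=+5->C; (4,6):dx=+9,dy=+12->C
  (4,7):dx=-2,dy=-1->C; (4,8):dx=+4,dy=+2->C; (5,6):dx=+6,dy=+7->C; (5,7):dx=-5,dy=-6->C
  (5,8):dx=+1,dy=-3->D; (6,7):dx=-11,dy=-13->C; (6,8):dx=-5,dy=-10->C; (7,8):dx=+6,dy=+3->C
Step 2: C = 25, D = 3, total pairs = 28.
Step 3: tau = (C - D)/(n(n-1)/2) = (25 - 3)/28 = 0.785714.
Step 4: Exact two-sided p-value (enumerate n! = 40320 permutations of y under H0): p = 0.005506.
Step 5: alpha = 0.05. reject H0.

tau_b = 0.7857 (C=25, D=3), p = 0.005506, reject H0.


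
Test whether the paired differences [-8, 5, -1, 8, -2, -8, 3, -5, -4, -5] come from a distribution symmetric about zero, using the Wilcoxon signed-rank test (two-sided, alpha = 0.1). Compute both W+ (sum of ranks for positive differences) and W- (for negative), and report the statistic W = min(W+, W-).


Step 1: Drop any zero differences (none here) and take |d_i|.
|d| = [8, 5, 1, 8, 2, 8, 3, 5, 4, 5]
Step 2: Midrank |d_i| (ties get averaged ranks).
ranks: |8|->9, |5|->6, |1|->1, |8|->9, |2|->2, |8|->9, |3|->3, |5|->6, |4|->4, |5|->6
Step 3: Attach original signs; sum ranks with positive sign and with negative sign.
W+ = 6 + 9 + 3 = 18
W- = 9 + 1 + 2 + 9 + 6 + 4 + 6 = 37
(Check: W+ + W- = 55 should equal n(n+1)/2 = 55.)
Step 4: Test statistic W = min(W+, W-) = 18.
Step 5: Ties in |d|, so use the tie-corrected normal approximation.
        E[W] = n(n+1)/4 = 10*11/4 = 27.5.
        Tie groups: |d|=5 (t=3), |d|=8 (t=3); sum(t^3 - t) = 48.
        Var[W] = n(n+1)(2n+1)/24 - sum(t^3-t)/48 = 2310/24 - 48/48 = 95.25.
        z = (W - E[W]) / sqrt(Var[W]) = (18 - 27.5) / 9.7596 = -0.9734.
        Two-sided p = 2*Phi(z) = 0.330355.
Step 6: alpha = 0.1. fail to reject H0.

W+ = 18, W- = 37, W = min = 18, p = 0.330355, fail to reject H0.


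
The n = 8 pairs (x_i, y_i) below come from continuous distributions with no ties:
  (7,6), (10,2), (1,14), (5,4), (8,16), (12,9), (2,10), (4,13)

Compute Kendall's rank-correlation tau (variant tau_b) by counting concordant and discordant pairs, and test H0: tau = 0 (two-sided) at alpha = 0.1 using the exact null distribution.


Step 1: Enumerate the 28 unordered pairs (i,j) with i<j and classify each by sign(x_j-x_i) * sign(y_j-y_i).
  (1,2):dx=+3,dy=-4->D; (1,3):dx=-6,dy=+8->D; (1,4):dx=-2,dy=-2->C; (1,5):dx=+1,dy=+10->C
  (1,6):dx=+5,dy=+3->C; (1,7):dx=-5,dy=+4->D; (1,8):dx=-3,dy=+7->D; (2,3):dx=-9,dy=+12->D
  (2,4):dx=-5,dy=+2->D; (2,5):dx=-2,dy=+14->D; (2,6):dx=+2,dy=+7->C; (2,7):dx=-8,dy=+8->D
  (2,8):dx=-6,dy=+11->D; (3,4):dx=+4,dy=-10->D; (3,5):dx=+7,dy=+2->C; (3,6):dx=+11,dy=-5->D
  (3,7):dx=+1,dy=-4->D; (3,8):dx=+3,dy=-1->D; (4,5):dx=+3,dy=+12->C; (4,6):dx=+7,dy=+5->C
  (4,7):dx=-3,dy=+6->D; (4,8):dx=-1,dy=+9->D; (5,6):dx=+4,dy=-7->D; (5,7):dx=-6,dy=-6->C
  (5,8):dx=-4,dy=-3->C; (6,7):dx=-10,dy=+1->D; (6,8):dx=-8,dy=+4->D; (7,8):dx=+2,dy=+3->C
Step 2: C = 10, D = 18, total pairs = 28.
Step 3: tau = (C - D)/(n(n-1)/2) = (10 - 18)/28 = -0.285714.
Step 4: Exact two-sided p-value (enumerate n! = 40320 permutations of y under H0): p = 0.398760.
Step 5: alpha = 0.1. fail to reject H0.

tau_b = -0.2857 (C=10, D=18), p = 0.398760, fail to reject H0.
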